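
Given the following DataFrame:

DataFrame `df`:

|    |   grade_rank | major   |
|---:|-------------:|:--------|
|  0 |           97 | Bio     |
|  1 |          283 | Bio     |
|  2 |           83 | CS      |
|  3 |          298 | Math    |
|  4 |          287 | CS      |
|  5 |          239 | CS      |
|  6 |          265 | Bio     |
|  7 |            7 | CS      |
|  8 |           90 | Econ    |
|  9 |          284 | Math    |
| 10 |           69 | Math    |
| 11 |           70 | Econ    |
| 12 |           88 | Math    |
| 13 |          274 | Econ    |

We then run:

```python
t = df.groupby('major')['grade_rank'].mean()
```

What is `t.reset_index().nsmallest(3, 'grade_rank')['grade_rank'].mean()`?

161.138888889

group by major, mean of grade_rank:
major
Bio     215.000000
CS      154.000000
Econ    144.666667
Math    184.750000
Name: grade_rank, dtype: float64
reset_index():
  major  grade_rank
0   Bio  215.000000
1    CS  154.000000
2  Econ  144.666667
3  Math  184.750000
take 3 rows with smallest grade_rank:
  major  grade_rank
2  Econ  144.666667
1    CS  154.000000
3  Math  184.750000
mean of column 'grade_rank' → 161.138888889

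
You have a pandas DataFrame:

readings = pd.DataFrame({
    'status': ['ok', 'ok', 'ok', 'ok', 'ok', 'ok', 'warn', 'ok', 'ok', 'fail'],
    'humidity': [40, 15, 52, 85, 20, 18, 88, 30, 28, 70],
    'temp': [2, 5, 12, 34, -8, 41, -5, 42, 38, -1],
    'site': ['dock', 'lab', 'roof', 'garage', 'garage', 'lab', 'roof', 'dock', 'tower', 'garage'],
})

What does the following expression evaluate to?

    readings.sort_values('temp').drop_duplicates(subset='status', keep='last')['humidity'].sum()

sort by temp:
  status  humidity  temp    site
4     ok        20    -8  garage
6   warn        88    -5    roof
9   fail        70    -1  garage
0     ok        40     2    dock
1     ok        15     5     lab
2     ok        52    12    roof
3     ok        85    34  garage
8     ok        28    38   tower
5     ok        18    41     lab
7     ok        30    42    dock
drop duplicate status (keep=last):
  status  humidity  temp    site
6   warn        88    -5    roof
9   fail        70    -1  garage
7     ok        30    42    dock

188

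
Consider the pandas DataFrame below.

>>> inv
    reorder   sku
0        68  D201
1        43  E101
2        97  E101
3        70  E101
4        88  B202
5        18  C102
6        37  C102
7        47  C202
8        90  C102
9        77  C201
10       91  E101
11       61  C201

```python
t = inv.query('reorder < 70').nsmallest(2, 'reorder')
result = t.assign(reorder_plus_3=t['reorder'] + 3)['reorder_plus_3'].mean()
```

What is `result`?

filter rows where reorder < 70:
    reorder   sku
0        68  D201
1        43  E101
5        18  C102
6        37  C102
7        47  C202
11       61  C201
take 2 rows with smallest reorder:
   reorder   sku
5       18  C102
6       37  C102
add column reorder_plus_3 = t['reorder'] + 3:
   reorder   sku  reorder_plus_3
5       18  C102              21
6       37  C102              40
The mean of column 'reorder_plus_3' is 30.5.

30.5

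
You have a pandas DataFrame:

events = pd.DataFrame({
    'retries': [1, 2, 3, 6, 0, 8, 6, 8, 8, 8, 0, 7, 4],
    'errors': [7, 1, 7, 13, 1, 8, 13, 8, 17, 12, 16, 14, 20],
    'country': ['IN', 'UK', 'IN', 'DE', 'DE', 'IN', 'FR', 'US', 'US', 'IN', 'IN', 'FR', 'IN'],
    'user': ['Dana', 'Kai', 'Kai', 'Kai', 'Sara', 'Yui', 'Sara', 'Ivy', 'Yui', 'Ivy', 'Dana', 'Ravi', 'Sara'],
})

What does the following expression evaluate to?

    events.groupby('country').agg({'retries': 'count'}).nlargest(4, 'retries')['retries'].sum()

12

group by country, count of retries:
         retries
country         
DE             2
FR             2
IN             6
UK             1
US             2
take 4 rows with largest retries:
         retries
country         
IN             6
DE             2
FR             2
US             2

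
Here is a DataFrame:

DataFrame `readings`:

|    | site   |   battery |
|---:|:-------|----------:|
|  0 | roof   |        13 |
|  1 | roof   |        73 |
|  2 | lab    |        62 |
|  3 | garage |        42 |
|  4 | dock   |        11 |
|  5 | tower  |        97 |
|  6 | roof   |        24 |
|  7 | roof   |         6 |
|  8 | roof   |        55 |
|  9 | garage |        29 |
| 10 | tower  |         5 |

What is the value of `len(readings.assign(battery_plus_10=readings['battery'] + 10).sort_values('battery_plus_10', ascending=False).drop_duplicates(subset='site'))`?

5

add column battery_plus_10 = readings['battery'] + 10:
      site  battery  battery_plus_10
0     roof       13               23
1     roof       73               83
2      lab       62               72
3   garage       42               52
4     dock       11               21
5    tower       97              107
6     roof       24               34
7     roof        6               16
8     roof       55               65
9   garage       29               39
10   tower        5               15
sort by battery_plus_10 descending:
      site  battery  battery_plus_10
5    tower       97              107
1     roof       73               83
2      lab       62               72
8     roof       55               65
3   garage       42               52
9   garage       29               39
6     roof       24               34
0     roof       13               23
4     dock       11               21
7     roof        6               16
10   tower        5               15
drop duplicate site (keep=first):
     site  battery  battery_plus_10
5   tower       97              107
1    roof       73               83
2     lab       62               72
3  garage       42               52
4    dock       11               21
number of rows → 5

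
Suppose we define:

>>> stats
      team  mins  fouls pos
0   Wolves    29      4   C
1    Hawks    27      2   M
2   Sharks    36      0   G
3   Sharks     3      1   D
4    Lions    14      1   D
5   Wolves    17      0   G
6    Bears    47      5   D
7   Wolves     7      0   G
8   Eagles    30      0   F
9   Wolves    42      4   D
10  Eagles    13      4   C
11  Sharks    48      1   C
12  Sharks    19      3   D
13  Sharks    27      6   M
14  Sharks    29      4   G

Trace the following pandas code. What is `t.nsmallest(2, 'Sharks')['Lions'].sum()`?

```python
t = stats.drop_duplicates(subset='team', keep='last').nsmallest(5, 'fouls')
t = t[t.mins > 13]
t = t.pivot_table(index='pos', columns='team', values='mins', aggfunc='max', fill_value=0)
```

14

drop duplicate team (keep=last):
      team  mins  fouls pos
1    Hawks    27      2   M
4    Lions    14      1   D
6    Bears    47      5   D
9   Wolves    42      4   D
10  Eagles    13      4   C
14  Sharks    29      4   G
take 5 rows with smallest fouls:
      team  mins  fouls pos
4    Lions    14      1   D
1    Hawks    27      2   M
9   Wolves    42      4   D
10  Eagles    13      4   C
14  Sharks    29      4   G
filter rows where mins > 13:
      team  mins  fouls pos
4    Lions    14      1   D
1    Hawks    27      2   M
9   Wolves    42      4   D
14  Sharks    29      4   G
pivot: rows=pos, cols=team, max(mins):
team  Hawks  Lions  Sharks  Wolves
pos                               
D         0     14       0      42
G         0      0      29       0
M        27      0       0       0
take 2 rows with smallest Sharks:
team  Hawks  Lions  Sharks  Wolves
pos                               
D         0     14       0      42
M        27      0       0       0
The sum of column 'Lions' is 14.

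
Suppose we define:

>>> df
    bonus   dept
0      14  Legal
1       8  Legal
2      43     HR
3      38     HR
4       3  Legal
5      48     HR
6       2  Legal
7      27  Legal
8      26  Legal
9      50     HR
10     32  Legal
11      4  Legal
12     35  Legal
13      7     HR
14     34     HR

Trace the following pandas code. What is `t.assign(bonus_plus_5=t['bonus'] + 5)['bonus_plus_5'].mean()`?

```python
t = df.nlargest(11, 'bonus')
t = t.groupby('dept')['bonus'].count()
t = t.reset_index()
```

take 11 rows with largest bonus:
    bonus   dept
9      50     HR
5      48     HR
2      43     HR
3      38     HR
12     35  Legal
14     34     HR
10     32  Legal
7      27  Legal
8      26  Legal
0      14  Legal
1       8  Legal
group by dept, count of bonus:
dept
HR       5
Legal    6
Name: bonus, dtype: int64
reset_index():
    dept  bonus
0     HR      5
1  Legal      6
add column bonus_plus_5 = t['bonus'] + 5:
    dept  bonus  bonus_plus_5
0     HR      5            10
1  Legal      6            11

10.5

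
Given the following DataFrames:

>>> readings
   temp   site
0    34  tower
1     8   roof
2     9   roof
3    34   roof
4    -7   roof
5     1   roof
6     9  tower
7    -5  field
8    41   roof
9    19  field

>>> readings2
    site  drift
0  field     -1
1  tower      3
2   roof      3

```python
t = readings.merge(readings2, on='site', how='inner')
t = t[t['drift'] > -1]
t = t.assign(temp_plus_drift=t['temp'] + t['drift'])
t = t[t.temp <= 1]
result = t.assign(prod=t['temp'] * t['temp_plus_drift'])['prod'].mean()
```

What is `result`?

merge on 'site' (how='inner') → 10 rows:
   temp   site  drift
0    34  tower      3
1     8   roof      3
2     9   roof      3
3    34   roof      3
4    -7   roof      3
5     1   roof      3
6     9  tower      3
7    -5  field     -1
8    41   roof      3
9    19  field     -1
filter rows where drift > -1:
   temp   site  drift
0    34  tower      3
1     8   roof      3
2     9   roof      3
3    34   roof      3
4    -7   roof      3
5     1   roof      3
6     9  tower      3
8    41   roof      3
add column temp_plus_drift = t['temp'] + t['drift']:
   temp   site  drift  temp_plus_drift
0    34  tower      3               37
1     8   roof      3               11
2     9   roof      3               12
3    34   roof      3               37
4    -7   roof      3               -4
5     1   roof      3                4
6     9  tower      3               12
8    41   roof      3               44
filter rows where temp <= 1:
   temp  site  drift  temp_plus_drift
4    -7  roof      3               -4
5     1  roof      3                4
add column prod = t['temp'] * t['temp_plus_drift']:
   temp  site  drift  temp_plus_drift  prod
4    -7  roof      3               -4    28
5     1  roof      3                4     4
Finally, mean of column 'prod' = 16.0.

16.0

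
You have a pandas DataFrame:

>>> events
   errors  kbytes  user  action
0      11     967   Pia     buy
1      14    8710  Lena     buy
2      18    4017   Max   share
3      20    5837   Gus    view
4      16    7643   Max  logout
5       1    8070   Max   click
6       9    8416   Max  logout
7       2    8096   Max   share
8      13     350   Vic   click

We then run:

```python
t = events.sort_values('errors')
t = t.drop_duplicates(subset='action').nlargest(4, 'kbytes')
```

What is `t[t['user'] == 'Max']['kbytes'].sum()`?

sort by errors:
   errors  kbytes  user  action
5       1    8070   Max   click
7       2    8096   Max   share
6       9    8416   Max  logout
0      11     967   Pia     buy
8      13     350   Vic   click
1      14    8710  Lena     buy
4      16    7643   Max  logout
2      18    4017   Max   share
3      20    5837   Gus    view
drop duplicate action (keep=first):
   errors  kbytes user  action
5       1    8070  Max   click
7       2    8096  Max   share
6       9    8416  Max  logout
0      11     967  Pia     buy
3      20    5837  Gus    view
take 4 rows with largest kbytes:
   errors  kbytes user  action
6       9    8416  Max  logout
7       2    8096  Max   share
5       1    8070  Max   click
3      20    5837  Gus    view
filter rows where user == 'Max':
   errors  kbytes user  action
6       9    8416  Max  logout
7       2    8096  Max   share
5       1    8070  Max   click
Hence 24582.

24582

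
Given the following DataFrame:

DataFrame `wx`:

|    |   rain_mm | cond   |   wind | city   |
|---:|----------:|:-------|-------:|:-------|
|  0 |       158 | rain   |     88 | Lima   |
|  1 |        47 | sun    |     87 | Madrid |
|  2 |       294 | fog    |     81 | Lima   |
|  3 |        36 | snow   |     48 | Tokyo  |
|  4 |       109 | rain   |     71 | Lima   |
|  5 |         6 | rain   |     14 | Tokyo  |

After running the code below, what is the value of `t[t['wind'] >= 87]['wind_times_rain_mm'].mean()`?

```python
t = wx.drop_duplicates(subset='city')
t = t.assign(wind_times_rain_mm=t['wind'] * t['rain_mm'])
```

drop duplicate city (keep=first):
   rain_mm  cond  wind    city
0      158  rain    88    Lima
1       47   sun    87  Madrid
3       36  snow    48   Tokyo
add column wind_times_rain_mm = t['wind'] * t['rain_mm']:
   rain_mm  cond  wind    city  wind_times_rain_mm
0      158  rain    88    Lima               13904
1       47   sun    87  Madrid                4089
3       36  snow    48   Tokyo                1728
filter rows where wind >= 87:
   rain_mm  cond  wind    city  wind_times_rain_mm
0      158  rain    88    Lima               13904
1       47   sun    87  Madrid                4089
The mean of column 'wind_times_rain_mm' is 8996.5.

8996.5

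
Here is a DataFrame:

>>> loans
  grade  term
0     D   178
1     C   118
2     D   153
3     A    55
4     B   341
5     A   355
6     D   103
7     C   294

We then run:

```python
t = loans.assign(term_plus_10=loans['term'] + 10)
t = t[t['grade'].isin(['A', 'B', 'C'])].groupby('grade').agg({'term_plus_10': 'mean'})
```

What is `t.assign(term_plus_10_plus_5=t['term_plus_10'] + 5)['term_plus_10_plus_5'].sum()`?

797.0

add column term_plus_10 = loans['term'] + 10:
  grade  term  term_plus_10
0     D   178           188
1     C   118           128
2     D   153           163
3     A    55            65
4     B   341           351
5     A   355           365
6     D   103           113
7     C   294           304
filter rows where grade in ['A', 'B', 'C']:
  grade  term  term_plus_10
1     C   118           128
3     A    55            65
4     B   341           351
5     A   355           365
7     C   294           304
group by grade, mean of term_plus_10:
       term_plus_10
grade              
A             215.0
B             351.0
C             216.0
add column term_plus_10_plus_5 = t['term_plus_10'] + 5:
       term_plus_10  term_plus_10_plus_5
grade                                   
A             215.0                220.0
B             351.0                356.0
C             216.0                221.0
The sum of column 'term_plus_10_plus_5' is 797.0.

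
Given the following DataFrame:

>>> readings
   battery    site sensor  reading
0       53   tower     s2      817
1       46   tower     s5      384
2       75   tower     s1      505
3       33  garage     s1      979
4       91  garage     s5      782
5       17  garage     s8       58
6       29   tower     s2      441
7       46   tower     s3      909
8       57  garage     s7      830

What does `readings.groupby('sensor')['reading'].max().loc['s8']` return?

58

group by sensor, max of reading:
sensor
s1    979
s2    817
s3    909
s5    782
s7    830
s8     58
Name: reading, dtype: int64
Reading off the value at index 's8', we get 58.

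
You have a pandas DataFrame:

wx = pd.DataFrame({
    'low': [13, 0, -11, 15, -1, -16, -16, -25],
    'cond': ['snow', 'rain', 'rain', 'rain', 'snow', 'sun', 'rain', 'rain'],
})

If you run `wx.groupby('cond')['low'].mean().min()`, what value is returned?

group by cond, mean of low:
cond
rain    -7.4
snow     6.0
sun    -16.0
Name: low, dtype: float64

-16.0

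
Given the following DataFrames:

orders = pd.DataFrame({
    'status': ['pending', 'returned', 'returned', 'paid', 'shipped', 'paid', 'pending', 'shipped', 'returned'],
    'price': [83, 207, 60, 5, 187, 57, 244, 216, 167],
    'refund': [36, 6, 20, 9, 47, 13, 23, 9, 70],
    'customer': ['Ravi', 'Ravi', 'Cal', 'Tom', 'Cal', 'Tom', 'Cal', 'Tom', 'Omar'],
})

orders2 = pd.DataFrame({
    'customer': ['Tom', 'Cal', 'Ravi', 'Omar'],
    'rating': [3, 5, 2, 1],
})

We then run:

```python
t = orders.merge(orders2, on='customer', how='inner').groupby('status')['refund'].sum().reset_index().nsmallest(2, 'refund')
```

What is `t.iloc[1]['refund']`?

56

merge on 'customer' (how='inner') → 9 rows:
     status  price  refund customer  rating
0   pending     83      36     Ravi       2
1  returned    207       6     Ravi       2
2  returned     60      20      Cal       5
3      paid      5       9      Tom       3
4   shipped    187      47      Cal       5
5      paid     57      13      Tom       3
6   pending    244      23      Cal       5
7   shipped    216       9      Tom       3
8  returned    167      70     Omar       1
group by status, sum of refund:
status
paid        22
pending     59
returned    96
shipped     56
Name: refund, dtype: int64
reset_index():
     status  refund
0      paid      22
1   pending      59
2  returned      96
3   shipped      56
take 2 rows with smallest refund:
    status  refund
0     paid      22
3  shipped      56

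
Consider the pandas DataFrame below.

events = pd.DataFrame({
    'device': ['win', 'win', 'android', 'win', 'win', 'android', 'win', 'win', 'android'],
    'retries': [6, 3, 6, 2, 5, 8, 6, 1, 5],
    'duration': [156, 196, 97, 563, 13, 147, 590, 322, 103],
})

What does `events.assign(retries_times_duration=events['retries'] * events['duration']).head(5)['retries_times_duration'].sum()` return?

3297

add column retries_times_duration = events['retries'] * events['duration']:
    device  retries  duration  retries_times_duration
0      win        6       156                     936
1      win        3       196                     588
2  android        6        97                     582
3      win        2       563                    1126
4      win        5        13                      65
5  android        8       147                    1176
6      win        6       590                    3540
7      win        1       322                     322
8  android        5       103                     515
take first 5 rows:
    device  retries  duration  retries_times_duration
0      win        6       156                     936
1      win        3       196                     588
2  android        6        97                     582
3      win        2       563                    1126
4      win        5        13                      65
Then the sum of column 'retries_times_duration': 3297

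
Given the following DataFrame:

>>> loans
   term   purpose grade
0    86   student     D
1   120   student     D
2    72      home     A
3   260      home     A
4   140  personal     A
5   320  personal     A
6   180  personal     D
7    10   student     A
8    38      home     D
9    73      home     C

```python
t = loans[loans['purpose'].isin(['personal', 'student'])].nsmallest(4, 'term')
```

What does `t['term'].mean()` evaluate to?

filter rows where purpose in ['personal', 'student']:
   term   purpose grade
0    86   student     D
1   120   student     D
4   140  personal     A
5   320  personal     A
6   180  personal     D
7    10   student     A
take 4 rows with smallest term:
   term   purpose grade
7    10   student     A
0    86   student     D
1   120   student     D
4   140  personal     A
So mean() = 89.0.

89.0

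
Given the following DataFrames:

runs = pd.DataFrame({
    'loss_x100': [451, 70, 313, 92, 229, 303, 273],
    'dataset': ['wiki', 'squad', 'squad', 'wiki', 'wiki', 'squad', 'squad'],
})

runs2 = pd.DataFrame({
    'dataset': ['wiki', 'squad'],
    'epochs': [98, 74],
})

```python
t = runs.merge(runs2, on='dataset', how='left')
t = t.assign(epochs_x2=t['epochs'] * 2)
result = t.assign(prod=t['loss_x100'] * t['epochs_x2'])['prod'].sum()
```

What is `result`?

merge on 'dataset' (how='left') → 7 rows:
   loss_x100 dataset  epochs
0        451    wiki      98
1         70   squad      74
2        313   squad      74
3         92    wiki      98
4        229    wiki      98
5        303   squad      74
6        273   squad      74
add column epochs_x2 = t['epochs'] * 2:
   loss_x100 dataset  epochs  epochs_x2
0        451    wiki      98        196
1         70   squad      74        148
2        313   squad      74        148
3         92    wiki      98        196
4        229    wiki      98        196
5        303   squad      74        148
6        273   squad      74        148
add column prod = t['loss_x100'] * t['epochs_x2']:
   loss_x100 dataset  epochs  epochs_x2   prod
0        451    wiki      98        196  88396
1         70   squad      74        148  10360
2        313   squad      74        148  46324
3         92    wiki      98        196  18032
4        229    wiki      98        196  44884
5        303   squad      74        148  44844
6        273   squad      74        148  40404
sum of column 'prod' → 293244

293244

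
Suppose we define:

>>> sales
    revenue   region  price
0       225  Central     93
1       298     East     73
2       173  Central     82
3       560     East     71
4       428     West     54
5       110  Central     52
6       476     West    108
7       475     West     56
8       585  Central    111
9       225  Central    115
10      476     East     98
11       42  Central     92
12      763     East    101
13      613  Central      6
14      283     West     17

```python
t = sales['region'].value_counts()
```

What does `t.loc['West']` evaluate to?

4

value_counts of region:
region
Central    7
East       4
West       4
Name: count, dtype: int64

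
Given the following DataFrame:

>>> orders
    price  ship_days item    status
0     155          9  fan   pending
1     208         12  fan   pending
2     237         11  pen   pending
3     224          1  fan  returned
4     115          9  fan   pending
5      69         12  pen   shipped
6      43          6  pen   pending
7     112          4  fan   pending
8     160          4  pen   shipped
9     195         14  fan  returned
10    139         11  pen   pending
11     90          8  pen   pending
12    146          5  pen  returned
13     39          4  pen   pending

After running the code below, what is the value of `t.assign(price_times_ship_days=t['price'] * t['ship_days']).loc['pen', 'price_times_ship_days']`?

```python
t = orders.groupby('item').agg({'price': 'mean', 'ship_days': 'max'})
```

1384.5

group by item: mean(price), max(ship_days):
           price  ship_days
item                       
fan   168.166667         14
pen   115.375000         12
add column price_times_ship_days = t['price'] * t['ship_days']:
           price  ship_days  price_times_ship_days
item                                              
fan   168.166667         14            2354.333333
pen   115.375000         12            1384.500000
Finally, value at row 'pen', column 'price_times_ship_days' = 1384.5.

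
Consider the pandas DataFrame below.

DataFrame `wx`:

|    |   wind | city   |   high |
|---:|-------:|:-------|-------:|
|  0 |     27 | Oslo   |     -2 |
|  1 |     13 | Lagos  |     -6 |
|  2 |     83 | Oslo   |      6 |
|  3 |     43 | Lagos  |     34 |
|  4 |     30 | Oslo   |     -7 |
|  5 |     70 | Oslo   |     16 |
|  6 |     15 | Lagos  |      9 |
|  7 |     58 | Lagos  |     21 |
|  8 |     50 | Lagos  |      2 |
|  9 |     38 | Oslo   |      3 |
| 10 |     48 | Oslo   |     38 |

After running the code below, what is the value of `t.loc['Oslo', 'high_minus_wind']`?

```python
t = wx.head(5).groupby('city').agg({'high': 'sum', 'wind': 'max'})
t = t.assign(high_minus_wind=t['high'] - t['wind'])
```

take first 5 rows:
   wind   city  high
0    27   Oslo    -2
1    13  Lagos    -6
2    83   Oslo     6
3    43  Lagos    34
4    30   Oslo    -7
group by city: sum(high), max(wind):
       high  wind
city             
Lagos    28    43
Oslo     -3    83
add column high_minus_wind = t['high'] - t['wind']:
       high  wind  high_minus_wind
city                              
Lagos    28    43              -15
Oslo     -3    83              -86

-86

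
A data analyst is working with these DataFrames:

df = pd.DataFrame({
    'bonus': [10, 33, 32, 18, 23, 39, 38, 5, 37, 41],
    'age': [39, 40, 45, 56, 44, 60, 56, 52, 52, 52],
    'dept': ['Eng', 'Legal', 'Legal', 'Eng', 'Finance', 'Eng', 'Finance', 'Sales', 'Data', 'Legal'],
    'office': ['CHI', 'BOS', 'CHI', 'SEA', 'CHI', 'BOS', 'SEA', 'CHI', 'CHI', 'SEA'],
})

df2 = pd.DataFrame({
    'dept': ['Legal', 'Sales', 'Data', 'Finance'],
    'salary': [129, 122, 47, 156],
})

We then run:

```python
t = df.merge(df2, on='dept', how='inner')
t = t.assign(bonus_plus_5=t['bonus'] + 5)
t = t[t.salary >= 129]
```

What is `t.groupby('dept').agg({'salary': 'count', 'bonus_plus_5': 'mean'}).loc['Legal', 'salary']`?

3

merge on 'dept' (how='inner') → 7 rows:
   bonus  age     dept office  salary
0     33   40    Legal    BOS     129
1     32   45    Legal    CHI     129
2     23   44  Finance    CHI     156
3     38   56  Finance    SEA     156
4      5   52    Sales    CHI     122
5     37   52     Data    CHI      47
6     41   52    Legal    SEA     129
add column bonus_plus_5 = t['bonus'] + 5:
   bonus  age     dept office  salary  bonus_plus_5
0     33   40    Legal    BOS     129            38
1     32   45    Legal    CHI     129            37
2     23   44  Finance    CHI     156            28
3     38   56  Finance    SEA     156            43
4      5   52    Sales    CHI     122            10
5     37   52     Data    CHI      47            42
6     41   52    Legal    SEA     129            46
filter rows where salary >= 129:
   bonus  age     dept office  salary  bonus_plus_5
0     33   40    Legal    BOS     129            38
1     32   45    Legal    CHI     129            37
2     23   44  Finance    CHI     156            28
3     38   56  Finance    SEA     156            43
6     41   52    Legal    SEA     129            46
group by dept: count(salary), mean(bonus_plus_5):
         salary  bonus_plus_5
dept                         
Finance       2     35.500000
Legal         3     40.333333
value at row 'Legal', column 'salary' → 3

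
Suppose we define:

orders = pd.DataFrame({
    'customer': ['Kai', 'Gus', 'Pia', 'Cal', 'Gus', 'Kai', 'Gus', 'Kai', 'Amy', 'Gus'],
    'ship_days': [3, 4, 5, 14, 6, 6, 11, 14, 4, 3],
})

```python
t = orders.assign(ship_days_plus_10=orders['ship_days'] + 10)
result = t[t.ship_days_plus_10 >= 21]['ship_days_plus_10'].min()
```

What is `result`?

21

add column ship_days_plus_10 = orders['ship_days'] + 10:
  customer  ship_days  ship_days_plus_10
0      Kai          3                 13
1      Gus          4                 14
2      Pia          5                 15
3      Cal         14                 24
4      Gus          6                 16
5      Kai          6                 16
6      Gus         11                 21
7      Kai         14                 24
8      Amy          4                 14
9      Gus          3                 13
filter rows where ship_days_plus_10 >= 21:
  customer  ship_days  ship_days_plus_10
3      Cal         14                 24
6      Gus         11                 21
7      Kai         14                 24
The min of column 'ship_days_plus_10' is 21.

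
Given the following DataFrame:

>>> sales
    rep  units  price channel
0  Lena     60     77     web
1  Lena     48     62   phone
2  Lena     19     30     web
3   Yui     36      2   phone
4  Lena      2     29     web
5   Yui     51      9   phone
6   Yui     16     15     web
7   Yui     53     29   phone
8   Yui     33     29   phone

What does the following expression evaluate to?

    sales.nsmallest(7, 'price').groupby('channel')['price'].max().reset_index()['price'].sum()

59

take 7 rows with smallest price:
    rep  units  price channel
3   Yui     36      2   phone
5   Yui     51      9   phone
6   Yui     16     15     web
4  Lena      2     29     web
7   Yui     53     29   phone
8   Yui     33     29   phone
2  Lena     19     30     web
group by channel, max of price:
channel
phone    29
web      30
Name: price, dtype: int64
reset_index():
  channel  price
0   phone     29
1     web     30
The sum of column 'price' is 59.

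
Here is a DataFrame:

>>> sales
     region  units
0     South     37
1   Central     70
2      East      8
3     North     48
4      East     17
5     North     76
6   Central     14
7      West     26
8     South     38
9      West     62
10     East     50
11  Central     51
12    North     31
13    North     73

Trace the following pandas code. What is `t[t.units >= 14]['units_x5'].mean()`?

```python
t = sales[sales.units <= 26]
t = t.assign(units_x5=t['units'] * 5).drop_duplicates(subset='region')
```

100.0

filter rows where units <= 26:
    region  units
2     East      8
4     East     17
6  Central     14
7     West     26
add column units_x5 = t['units'] * 5:
    region  units  units_x5
2     East      8        40
4     East     17        85
6  Central     14        70
7     West     26       130
drop duplicate region (keep=first):
    region  units  units_x5
2     East      8        40
6  Central     14        70
7     West     26       130
filter rows where units >= 14:
    region  units  units_x5
6  Central     14        70
7     West     26       130
Taking the mean of column 'units_x5' gives 100.0.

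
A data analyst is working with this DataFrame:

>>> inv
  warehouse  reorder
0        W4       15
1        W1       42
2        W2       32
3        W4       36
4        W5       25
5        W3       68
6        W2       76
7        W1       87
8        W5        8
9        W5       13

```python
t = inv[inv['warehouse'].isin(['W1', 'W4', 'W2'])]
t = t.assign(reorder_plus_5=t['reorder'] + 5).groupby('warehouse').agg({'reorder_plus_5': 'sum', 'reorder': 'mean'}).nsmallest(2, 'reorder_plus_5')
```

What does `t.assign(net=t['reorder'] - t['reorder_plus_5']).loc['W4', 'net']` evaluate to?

filter rows where warehouse in ['W1', 'W4', 'W2']:
  warehouse  reorder
0        W4       15
1        W1       42
2        W2       32
3        W4       36
6        W2       76
7        W1       87
add column reorder_plus_5 = t['reorder'] + 5:
  warehouse  reorder  reorder_plus_5
0        W4       15              20
1        W1       42              47
2        W2       32              37
3        W4       36              41
6        W2       76              81
7        W1       87              92
group by warehouse: sum(reorder_plus_5), mean(reorder):
           reorder_plus_5  reorder
warehouse                         
W1                    139     64.5
W2                    118     54.0
W4                     61     25.5
take 2 rows with smallest reorder_plus_5:
           reorder_plus_5  reorder
warehouse                         
W4                     61     25.5
W2                    118     54.0
add column net = t['reorder'] - t['reorder_plus_5']:
           reorder_plus_5  reorder   net
warehouse                               
W4                     61     25.5 -35.5
W2                    118     54.0 -64.0

-35.5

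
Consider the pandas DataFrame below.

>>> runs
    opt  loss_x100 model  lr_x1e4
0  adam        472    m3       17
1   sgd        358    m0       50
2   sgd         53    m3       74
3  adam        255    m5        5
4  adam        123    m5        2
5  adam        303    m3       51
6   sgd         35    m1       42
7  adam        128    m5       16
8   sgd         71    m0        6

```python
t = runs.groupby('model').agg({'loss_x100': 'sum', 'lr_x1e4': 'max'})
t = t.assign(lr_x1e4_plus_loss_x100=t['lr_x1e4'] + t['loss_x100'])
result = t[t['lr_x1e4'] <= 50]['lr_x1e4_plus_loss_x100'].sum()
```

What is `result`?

group by model: sum(loss_x100), max(lr_x1e4):
       loss_x100  lr_x1e4
model                    
m0           429       50
m1            35       42
m3           828       74
m5           506       16
add column lr_x1e4_plus_loss_x100 = t['lr_x1e4'] + t['loss_x100']:
       loss_x100  lr_x1e4  lr_x1e4_plus_loss_x100
model                                            
m0           429       50                     479
m1            35       42                      77
m3           828       74                     902
m5           506       16                     522
filter rows where lr_x1e4 <= 50:
       loss_x100  lr_x1e4  lr_x1e4_plus_loss_x100
model                                            
m0           429       50                     479
m1            35       42                      77
m5           506       16                     522

1078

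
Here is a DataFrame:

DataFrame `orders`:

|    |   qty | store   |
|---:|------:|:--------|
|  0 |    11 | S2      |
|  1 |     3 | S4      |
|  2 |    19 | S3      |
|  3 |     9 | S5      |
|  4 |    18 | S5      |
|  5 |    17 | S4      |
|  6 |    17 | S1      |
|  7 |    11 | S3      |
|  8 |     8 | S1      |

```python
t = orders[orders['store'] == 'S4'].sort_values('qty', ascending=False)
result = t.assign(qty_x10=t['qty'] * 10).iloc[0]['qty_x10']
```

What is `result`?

filter rows where store == 'S4':
   qty store
1    3    S4
5   17    S4
sort by qty descending:
   qty store
5   17    S4
1    3    S4
add column qty_x10 = t['qty'] * 10:
   qty store  qty_x10
5   17    S4      170
1    3    S4       30

170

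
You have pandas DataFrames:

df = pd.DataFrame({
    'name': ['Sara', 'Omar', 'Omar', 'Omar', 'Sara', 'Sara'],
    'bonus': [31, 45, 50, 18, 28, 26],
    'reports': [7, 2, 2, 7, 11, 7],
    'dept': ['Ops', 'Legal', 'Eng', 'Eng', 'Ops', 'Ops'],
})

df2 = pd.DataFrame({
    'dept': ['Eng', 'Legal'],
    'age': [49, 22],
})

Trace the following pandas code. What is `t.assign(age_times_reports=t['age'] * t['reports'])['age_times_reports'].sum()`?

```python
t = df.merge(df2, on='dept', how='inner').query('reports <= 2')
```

142

merge on 'dept' (how='inner') → 3 rows:
   name  bonus  reports   dept  age
0  Omar     45        2  Legal   22
1  Omar     50        2    Eng   49
2  Omar     18        7    Eng   49
filter rows where reports <= 2:
   name  bonus  reports   dept  age
0  Omar     45        2  Legal   22
1  Omar     50        2    Eng   49
add column age_times_reports = t['age'] * t['reports']:
   name  bonus  reports   dept  age  age_times_reports
0  Omar     45        2  Legal   22                 44
1  Omar     50        2    Eng   49                 98
So sum() = 142.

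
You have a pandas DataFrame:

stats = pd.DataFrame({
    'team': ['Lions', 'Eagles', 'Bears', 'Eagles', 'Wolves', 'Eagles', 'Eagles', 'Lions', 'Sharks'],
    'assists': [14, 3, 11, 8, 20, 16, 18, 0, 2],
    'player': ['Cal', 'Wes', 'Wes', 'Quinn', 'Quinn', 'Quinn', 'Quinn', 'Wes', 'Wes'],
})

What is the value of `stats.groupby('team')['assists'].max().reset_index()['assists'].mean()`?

group by team, max of assists:
team
Bears     11
Eagles    18
Lions     14
Sharks     2
Wolves    20
Name: assists, dtype: int64
reset_index():
     team  assists
0   Bears       11
1  Eagles       18
2   Lions       14
3  Sharks        2
4  Wolves       20
Taking the mean of column 'assists' gives 13.0.

13.0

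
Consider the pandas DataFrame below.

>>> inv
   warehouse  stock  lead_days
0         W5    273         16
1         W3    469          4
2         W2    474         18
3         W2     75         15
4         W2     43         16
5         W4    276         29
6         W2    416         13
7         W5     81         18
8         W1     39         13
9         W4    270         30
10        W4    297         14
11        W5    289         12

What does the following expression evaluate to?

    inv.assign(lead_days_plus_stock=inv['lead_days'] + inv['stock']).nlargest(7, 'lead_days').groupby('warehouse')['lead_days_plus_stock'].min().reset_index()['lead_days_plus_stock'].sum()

458

add column lead_days_plus_stock = inv['lead_days'] + inv['stock']:
   warehouse  stock  lead_days  lead_days_plus_stock
0         W5    273         16                   289
1         W3    469          4                   473
2         W2    474         18                   492
3         W2     75         15                    90
4         W2     43         16                    59
5         W4    276         29                   305
6         W2    416         13                   429
7         W5     81         18                    99
8         W1     39         13                    52
9         W4    270         30                   300
10        W4    297         14                   311
11        W5    289         12                   301
take 7 rows with largest lead_days:
  warehouse  stock  lead_days  lead_days_plus_stock
9        W4    270         30                   300
5        W4    276         29                   305
2        W2    474         18                   492
7        W5     81         18                    99
0        W5    273         16                   289
4        W2     43         16                    59
3        W2     75         15                    90
group by warehouse, min of lead_days_plus_stock:
warehouse
W2     59
W4    300
W5     99
Name: lead_days_plus_stock, dtype: int64
reset_index():
  warehouse  lead_days_plus_stock
0        W2                    59
1        W4                   300
2        W5                    99
The sum of column 'lead_days_plus_stock' is 458.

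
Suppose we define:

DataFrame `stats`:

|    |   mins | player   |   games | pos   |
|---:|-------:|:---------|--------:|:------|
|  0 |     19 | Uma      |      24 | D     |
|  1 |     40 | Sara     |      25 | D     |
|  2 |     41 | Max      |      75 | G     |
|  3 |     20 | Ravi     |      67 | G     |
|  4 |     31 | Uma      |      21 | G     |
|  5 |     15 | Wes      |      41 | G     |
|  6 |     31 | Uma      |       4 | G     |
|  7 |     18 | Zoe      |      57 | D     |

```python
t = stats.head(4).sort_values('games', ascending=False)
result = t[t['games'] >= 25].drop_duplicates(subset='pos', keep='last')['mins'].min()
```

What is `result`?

20

take first 4 rows:
   mins player  games pos
0    19    Uma     24   D
1    40   Sara     25   D
2    41    Max     75   G
3    20   Ravi     67   G
sort by games descending:
   mins player  games pos
2    41    Max     75   G
3    20   Ravi     67   G
1    40   Sara     25   D
0    19    Uma     24   D
filter rows where games >= 25:
   mins player  games pos
2    41    Max     75   G
3    20   Ravi     67   G
1    40   Sara     25   D
drop duplicate pos (keep=last):
   mins player  games pos
3    20   Ravi     67   G
1    40   Sara     25   D
Reading off the min of column 'mins', we get 20.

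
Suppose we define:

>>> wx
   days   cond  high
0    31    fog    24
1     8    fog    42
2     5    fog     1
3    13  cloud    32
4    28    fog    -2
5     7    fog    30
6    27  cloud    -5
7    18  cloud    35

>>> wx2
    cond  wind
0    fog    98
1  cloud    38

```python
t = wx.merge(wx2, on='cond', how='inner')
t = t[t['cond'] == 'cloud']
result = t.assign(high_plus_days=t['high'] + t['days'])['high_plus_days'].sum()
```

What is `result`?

merge on 'cond' (how='inner') → 8 rows:
   days   cond  high  wind
0    31    fog    24    98
1     8    fog    42    98
2     5    fog     1    98
3    13  cloud    32    38
4    28    fog    -2    98
5     7    fog    30    98
6    27  cloud    -5    38
7    18  cloud    35    38
filter rows where cond == 'cloud':
   days   cond  high  wind
3    13  cloud    32    38
6    27  cloud    -5    38
7    18  cloud    35    38
add column high_plus_days = t['high'] + t['days']:
   days   cond  high  wind  high_plus_days
3    13  cloud    32    38              45
6    27  cloud    -5    38              22
7    18  cloud    35    38              53
Finally, sum of column 'high_plus_days' = 120.

120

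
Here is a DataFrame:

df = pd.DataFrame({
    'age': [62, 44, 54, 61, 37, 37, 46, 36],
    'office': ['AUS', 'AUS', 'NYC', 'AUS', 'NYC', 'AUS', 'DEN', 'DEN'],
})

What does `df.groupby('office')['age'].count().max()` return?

4

group by office, count of age:
office
AUS    4
DEN    2
NYC    2
Name: age, dtype: int64
The max of the resulting series is 4.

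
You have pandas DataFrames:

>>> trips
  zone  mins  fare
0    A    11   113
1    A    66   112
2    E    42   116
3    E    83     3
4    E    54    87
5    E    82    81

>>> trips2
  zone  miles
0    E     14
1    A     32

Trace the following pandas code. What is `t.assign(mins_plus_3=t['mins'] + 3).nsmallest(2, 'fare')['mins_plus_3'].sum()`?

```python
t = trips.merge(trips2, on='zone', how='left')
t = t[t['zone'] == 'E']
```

171

merge on 'zone' (how='left') → 6 rows:
  zone  mins  fare  miles
0    A    11   113     32
1    A    66   112     32
2    E    42   116     14
3    E    83     3     14
4    E    54    87     14
5    E    82    81     14
filter rows where zone == 'E':
  zone  mins  fare  miles
2    E    42   116     14
3    E    83     3     14
4    E    54    87     14
5    E    82    81     14
add column mins_plus_3 = t['mins'] + 3:
  zone  mins  fare  miles  mins_plus_3
2    E    42   116     14           45
3    E    83     3     14           86
4    E    54    87     14           57
5    E    82    81     14           85
take 2 rows with smallest fare:
  zone  mins  fare  miles  mins_plus_3
3    E    83     3     14           86
5    E    82    81     14           85
So sum() = 171.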